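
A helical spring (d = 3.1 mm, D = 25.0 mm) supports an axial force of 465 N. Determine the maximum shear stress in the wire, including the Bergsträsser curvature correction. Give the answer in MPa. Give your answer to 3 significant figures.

1160 MPa

Spring index C = D/d = 25.0/3.1 = 8.0645
K_B = (4C+2)/(4C−3) = 34.258/29.258 = 1.1709
τ₀ = 8FD/(πd³) = 8·465·25.0/(π·3.1³) = 93000/93.591 = 993.68 MPa
τ_max = K·τ₀ = 1.1709 × 993.68 = 1163.5 MPa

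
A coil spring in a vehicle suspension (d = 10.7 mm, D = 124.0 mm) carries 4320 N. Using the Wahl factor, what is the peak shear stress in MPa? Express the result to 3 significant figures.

1250 MPa

Spring index C = D/d = 124.0/10.7 = 11.5888
K_W = (4C−1)/(4C−4) + 0.615/C = 45.355/42.355 + 0.0531 = 1.1239
τ₀ = 8FD/(πd³) = 8·4320·124.0/(π·10.7³) = 4.28544e+06/3848.6 = 1113.5 MPa
τ_max = K·τ₀ = 1.1239 × 1113.5 = 1251.5 MPa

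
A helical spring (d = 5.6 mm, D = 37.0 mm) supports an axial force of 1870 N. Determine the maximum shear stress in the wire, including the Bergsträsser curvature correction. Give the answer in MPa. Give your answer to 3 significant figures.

1220 MPa

Spring index C = D/d = 37.0/5.6 = 6.6071
K_B = (4C+2)/(4C−3) = 28.429/23.429 = 1.2134
τ₀ = 8FD/(πd³) = 8·1870·37.0/(π·5.6³) = 553520/551.71 = 1003.3 MPa
τ_max = K·τ₀ = 1.2134 × 1003.3 = 1217.4 MPa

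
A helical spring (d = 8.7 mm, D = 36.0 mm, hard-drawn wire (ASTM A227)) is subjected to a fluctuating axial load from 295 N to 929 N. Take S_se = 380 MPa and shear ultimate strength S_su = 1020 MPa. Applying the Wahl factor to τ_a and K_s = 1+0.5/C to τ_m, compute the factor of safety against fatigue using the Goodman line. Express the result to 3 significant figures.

C = D/d = 36.0/8.7 = 4.1379; K_W = (4C−1)/(4C−4)+0.615/C = 1.3876; K_s = 1+0.5/C = 1.1208
F_a = (F_max−F_min)/2 = 317 N; F_m = (F_max+F_min)/2 = 612 N
τ_a = K_W·8F_aD/(πd³) = 1.3876 × 44.131 = 61.238 MPa
τ_m = K_s·8F_mD/(πd³) = 1.1208 × 85.199 = 95.494 MPa
Goodman: 1/n_f = τ_a/S_se + τ_m/S_su = 61.238/380 + 95.494/1020 = 0.16115 + 0.09362 = 0.25477
n_f = 1/0.25477 = 3.925

3.93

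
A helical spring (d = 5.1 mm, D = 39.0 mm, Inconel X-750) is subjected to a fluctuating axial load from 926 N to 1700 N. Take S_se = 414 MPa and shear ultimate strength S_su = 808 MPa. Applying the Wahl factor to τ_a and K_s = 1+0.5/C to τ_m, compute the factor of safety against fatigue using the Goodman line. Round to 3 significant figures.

0.469

C = D/d = 39.0/5.1 = 7.6471; K_W = (4C−1)/(4C−4)+0.615/C = 1.1933; K_s = 1+0.5/C = 1.0654
F_a = (F_max−F_min)/2 = 387 N; F_m = (F_max+F_min)/2 = 1313 N
τ_a = K_W·8F_aD/(πd³) = 1.1933 × 289.74 = 345.73 MPa
τ_m = K_s·8F_mD/(πd³) = 1.0654 × 983.01 = 1047.3 MPa
Goodman: 1/n_f = τ_a/S_se + τ_m/S_su = 345.73/414 + 1047.3/808 = 0.83510 + 1.29615 = 2.1312
n_f = 1/2.1312 = 0.4692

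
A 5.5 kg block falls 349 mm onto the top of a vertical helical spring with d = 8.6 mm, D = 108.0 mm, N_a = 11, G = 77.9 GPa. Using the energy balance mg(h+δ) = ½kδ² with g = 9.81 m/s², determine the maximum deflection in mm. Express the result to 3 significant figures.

114 mm

k = Gd⁴/(8D³N_a) = (77.9×10³)(8.6⁴)/(8·108.0³·11) = 3.8439 N/mm
W = mg = 5.5 × 9.81 = 53.955 N
½kδ² − Wδ − Wh = 0 → δ = (W + √(W² + 2kWh))/k
δ = (53.955 + √(2911.1 + 144765))/3.8439 = (53.955 + 384.29)/3.8439 = 114.01 mm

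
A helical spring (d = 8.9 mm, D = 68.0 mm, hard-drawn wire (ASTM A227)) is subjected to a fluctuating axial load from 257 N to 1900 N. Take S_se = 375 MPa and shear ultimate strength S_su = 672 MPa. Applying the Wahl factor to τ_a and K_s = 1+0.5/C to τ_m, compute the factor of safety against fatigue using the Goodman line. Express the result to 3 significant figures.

C = D/d = 68.0/8.9 = 7.6404; K_W = (4C−1)/(4C−4)+0.615/C = 1.1934; K_s = 1+0.5/C = 1.0654
F_a = (F_max−F_min)/2 = 821.5 N; F_m = (F_max+F_min)/2 = 1078.5 N
τ_a = K_W·8F_aD/(πd³) = 1.1934 × 201.78 = 240.82 MPa
τ_m = K_s·8F_mD/(πd³) = 1.0654 × 264.91 = 282.25 MPa
Goodman: 1/n_f = τ_a/S_se + τ_m/S_su = 240.82/375 + 282.25/672 = 0.64218 + 0.42001 = 1.0622
n_f = 1/1.0622 = 0.9415

0.941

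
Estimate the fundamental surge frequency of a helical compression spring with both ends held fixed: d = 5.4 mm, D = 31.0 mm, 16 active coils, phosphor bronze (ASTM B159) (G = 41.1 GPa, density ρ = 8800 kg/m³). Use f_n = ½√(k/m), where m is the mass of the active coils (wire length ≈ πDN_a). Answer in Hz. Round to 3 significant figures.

85.4 Hz

k = Gd⁴/(8D³N_a) = (41.1×10³)(5.4⁴)/(8·31.0³·16) = 9.1648 N/mm = 9164.8 N/m
Wire length L = πDN_a = π·31.0·16 = 1558.2 mm
m = ρ·(πd²/4)·L = 8800 × 22.902×10⁻⁶ m² × 1.5582 m = 0.31404 kg
f_n = ½√(k/m) = 0.5·√(9164.8/0.31404) = 0.5·√(29183) = 85.415 Hz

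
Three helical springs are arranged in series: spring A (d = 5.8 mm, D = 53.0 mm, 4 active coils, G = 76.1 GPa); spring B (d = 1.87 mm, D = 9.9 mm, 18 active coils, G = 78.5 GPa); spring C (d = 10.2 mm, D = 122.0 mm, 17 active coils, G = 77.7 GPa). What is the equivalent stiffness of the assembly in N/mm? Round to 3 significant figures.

2.02 N/mm

k_A = Gd⁴/(8D³N_a) = (76.1×10³)(5.8⁴)/(8·53.0³·4) = 18.077 N/mm
k_B = Gd⁴/(8D³N_a) = (78.5×10³)(1.87⁴)/(8·9.9³·18) = 6.8702 N/mm
k_C = Gd⁴/(8D³N_a) = (77.7×10³)(10.2⁴)/(8·122.0³·17) = 3.4057 N/mm
Series: 1/k_eq = 1/18.077 + 1/6.8702 + 1/3.4057 = 0.4945; k_eq = 2.0222 N/mm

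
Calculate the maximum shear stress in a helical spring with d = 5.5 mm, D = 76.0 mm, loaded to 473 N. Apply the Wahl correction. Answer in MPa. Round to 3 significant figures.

607 MPa

Spring index C = D/d = 76.0/5.5 = 13.8182
K_W = (4C−1)/(4C−4) + 0.615/C = 54.273/51.273 + 0.0445 = 1.1030
τ₀ = 8FD/(πd³) = 8·473·76.0/(π·5.5³) = 287584/522.68 = 550.21 MPa
τ_max = K·τ₀ = 1.1030 × 550.21 = 606.89 MPa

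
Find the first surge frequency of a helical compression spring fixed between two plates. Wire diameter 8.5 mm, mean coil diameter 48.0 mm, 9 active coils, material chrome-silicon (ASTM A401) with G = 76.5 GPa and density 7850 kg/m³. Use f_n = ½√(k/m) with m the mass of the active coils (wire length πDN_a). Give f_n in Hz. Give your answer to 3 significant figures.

144 Hz

k = Gd⁴/(8D³N_a) = (76.5×10³)(8.5⁴)/(8·48.0³·9) = 50.151 N/mm = 50151 N/m
Wire length L = πDN_a = π·48.0·9 = 1357.2 mm
m = ρ·(πd²/4)·L = 7850 × 56.745×10⁻⁶ m² × 1.3572 m = 0.60455 kg
f_n = ½√(k/m) = 0.5·√(50151/0.60455) = 0.5·√(82956) = 144.01 Hz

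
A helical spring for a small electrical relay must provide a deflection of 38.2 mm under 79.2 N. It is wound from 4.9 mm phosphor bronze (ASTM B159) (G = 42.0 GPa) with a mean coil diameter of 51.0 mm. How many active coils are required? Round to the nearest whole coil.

11

Required rate k = F/δ = 79.2/38.2 = 2.0733 N/mm
N_a = Gd⁴/(8D³k) = (42.0×10³ × 4.9⁴)/(8 × 51.0³ × 2.0733)
    = 2.42122e+07 / 2.2002e+06 = 11 → 11 coils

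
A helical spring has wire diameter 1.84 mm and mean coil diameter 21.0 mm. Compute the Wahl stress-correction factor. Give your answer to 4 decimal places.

1.1259

C = D/d = 21.0/1.84 = 11.4130
K_W = (4C−1)/(4C−4) + 0.615/C = 44.652/41.652 + 0.0539 = 1.1259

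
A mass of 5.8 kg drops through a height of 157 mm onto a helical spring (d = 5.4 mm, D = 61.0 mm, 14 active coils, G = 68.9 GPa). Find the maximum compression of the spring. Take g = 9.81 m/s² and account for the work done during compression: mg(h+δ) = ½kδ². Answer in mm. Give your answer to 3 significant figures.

116 mm

k = Gd⁴/(8D³N_a) = (68.9×10³)(5.4⁴)/(8·61.0³·14) = 2.3046 N/mm
W = mg = 5.8 × 9.81 = 56.898 N
½kδ² − Wδ − Wh = 0 → δ = (W + √(W² + 2kWh))/k
δ = (56.898 + √(3237.4 + 41173.1))/2.3046 = (56.898 + 210.74)/2.3046 = 116.13 mm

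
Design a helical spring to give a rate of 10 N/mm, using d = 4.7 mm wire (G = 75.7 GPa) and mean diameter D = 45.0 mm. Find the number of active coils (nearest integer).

N_a = Gd⁴/(8D³k) = (75.7×10³ × 4.7⁴)/(8 × 45.0³ × 10)
    = 3.69392e+07 / 7.29e+06 = 5.067 → 5 coils

5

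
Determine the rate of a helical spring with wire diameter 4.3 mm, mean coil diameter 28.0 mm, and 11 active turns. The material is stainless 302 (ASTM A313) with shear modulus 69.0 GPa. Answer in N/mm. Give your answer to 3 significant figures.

12.2 N/mm

k = Gd⁴/(8D³N_a) = (69.0×10³ × 4.3⁴) / (8 × 28.0³ × 11)
  = 2.35897e+07 / 1.93178e+06 = 12.211 N/mm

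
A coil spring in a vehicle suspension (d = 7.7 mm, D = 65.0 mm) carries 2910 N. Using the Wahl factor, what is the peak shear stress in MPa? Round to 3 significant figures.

Spring index C = D/d = 65.0/7.7 = 8.4416
K_W = (4C−1)/(4C−4) + 0.615/C = 32.766/29.766 + 0.0729 = 1.1736
τ₀ = 8FD/(πd³) = 8·2910·65.0/(π·7.7³) = 1.5132e+06/1434.2 = 1055.1 MPa
τ_max = K·τ₀ = 1.1736 × 1055.1 = 1238.3 MPa

1240 MPa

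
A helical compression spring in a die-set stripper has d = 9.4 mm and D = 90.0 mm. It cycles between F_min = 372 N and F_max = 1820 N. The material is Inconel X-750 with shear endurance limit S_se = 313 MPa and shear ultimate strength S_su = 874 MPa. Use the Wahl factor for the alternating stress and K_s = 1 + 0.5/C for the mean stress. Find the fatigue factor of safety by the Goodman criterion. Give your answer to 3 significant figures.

C = D/d = 90.0/9.4 = 9.5745; K_W = (4C−1)/(4C−4)+0.615/C = 1.1517; K_s = 1+0.5/C = 1.0522
F_a = (F_max−F_min)/2 = 724 N; F_m = (F_max+F_min)/2 = 1096 N
τ_a = K_W·8F_aD/(πd³) = 1.1517 × 199.77 = 230.08 MPa
τ_m = K_s·8F_mD/(πd³) = 1.0522 × 302.42 = 318.21 MPa
Goodman: 1/n_f = τ_a/S_se + τ_m/S_su = 230.08/313 + 318.21/874 = 0.73508 + 0.36409 = 1.0992
n_f = 1/1.0992 = 0.9098

0.910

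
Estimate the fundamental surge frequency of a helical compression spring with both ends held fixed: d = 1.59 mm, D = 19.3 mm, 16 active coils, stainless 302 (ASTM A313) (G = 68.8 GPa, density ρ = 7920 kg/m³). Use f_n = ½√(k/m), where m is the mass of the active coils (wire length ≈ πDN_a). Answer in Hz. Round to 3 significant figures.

88.5 Hz

k = Gd⁴/(8D³N_a) = (68.8×10³)(1.59⁴)/(8·19.3³·16) = 0.47785 N/mm = 477.85 N/m
Wire length L = πDN_a = π·19.3·16 = 970.12 mm
m = ρ·(πd²/4)·L = 7920 × 1.9856×10⁻⁶ m² × 0.97012 m = 0.015256 kg
f_n = ½√(k/m) = 0.5·√(477.85/0.015256) = 0.5·√(31323) = 88.491 Hz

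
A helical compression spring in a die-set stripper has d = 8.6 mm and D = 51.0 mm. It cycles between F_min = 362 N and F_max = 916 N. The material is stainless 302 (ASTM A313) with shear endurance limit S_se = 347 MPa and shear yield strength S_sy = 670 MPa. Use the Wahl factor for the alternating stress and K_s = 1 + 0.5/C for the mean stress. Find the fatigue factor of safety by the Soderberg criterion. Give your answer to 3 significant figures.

C = D/d = 51.0/8.6 = 5.9302; K_W = (4C−1)/(4C−4)+0.615/C = 1.2558; K_s = 1+0.5/C = 1.0843
F_a = (F_max−F_min)/2 = 277 N; F_m = (F_max+F_min)/2 = 639 N
τ_a = K_W·8F_aD/(πd³) = 1.2558 × 56.558 = 71.027 MPa
τ_m = K_s·8F_mD/(πd³) = 1.0843 × 130.47 = 141.47 MPa
Soderberg: 1/n_f = τ_a/S_se + τ_m/S_sy = 71.027/347 + 141.47/670 = 0.20469 + 0.21115 = 0.41584
n_f = 1/0.41584 = 2.405

2.40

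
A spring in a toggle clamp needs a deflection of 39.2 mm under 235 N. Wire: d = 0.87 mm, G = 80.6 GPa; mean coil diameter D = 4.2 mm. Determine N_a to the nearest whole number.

Required rate k = F/δ = 235/39.2 = 5.9949 N/mm
N_a = Gd⁴/(8D³k) = (80.6×10³ × 0.87⁴)/(8 × 4.2³ × 5.9949)
    = 46175.5 / 3553.2 = 13 → 13 coils

13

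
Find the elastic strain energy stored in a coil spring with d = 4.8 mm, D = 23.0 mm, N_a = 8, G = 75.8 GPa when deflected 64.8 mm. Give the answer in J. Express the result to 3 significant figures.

108 J

k = Gd⁴/(8D³N_a) = (75.8×10³)(4.8⁴)/(8·23.0³·8) = 51.674 N/mm
U = ½kδ² = 0.5 × 51.674 × 64.8² = 1.0849e+05 N·mm = 108.49 J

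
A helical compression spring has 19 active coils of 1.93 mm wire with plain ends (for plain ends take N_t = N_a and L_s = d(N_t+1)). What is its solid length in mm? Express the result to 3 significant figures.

plain ends: N_t = N_a = 19
L_s = d·(N_t+1) = 1.93 × 20 = 38.6 mm

38.6 mm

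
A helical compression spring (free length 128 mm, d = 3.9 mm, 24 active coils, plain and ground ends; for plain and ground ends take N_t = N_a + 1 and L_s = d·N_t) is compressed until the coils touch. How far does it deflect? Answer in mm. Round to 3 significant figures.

30.5 mm

N_t = 25; L_s = 3.9·25 = 97.5 mm
δ_solid = L₀ − L_s = 128 − 97.5 = 30.5 mm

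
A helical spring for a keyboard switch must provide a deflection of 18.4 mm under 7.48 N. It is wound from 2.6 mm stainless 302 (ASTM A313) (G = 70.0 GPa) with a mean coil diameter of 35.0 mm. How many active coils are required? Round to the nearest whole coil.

23

Required rate k = F/δ = 7.48/18.4 = 0.40652 N/mm
N_a = Gd⁴/(8D³k) = (70.0×10³ × 2.6⁴)/(8 × 35.0³ × 0.40652)
    = 3.19883e+06 / 139437 = 22.94 → 23 coils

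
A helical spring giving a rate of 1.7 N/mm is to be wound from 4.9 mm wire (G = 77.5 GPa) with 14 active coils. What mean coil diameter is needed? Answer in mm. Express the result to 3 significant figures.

D = (Gd⁴/(8N_a·k))^(1/3) = (77.5×10³·4.9⁴/(8·14·1.7))^(1/3)
  = (234649)^(1/3) = 61.6793 mm

61.7 mm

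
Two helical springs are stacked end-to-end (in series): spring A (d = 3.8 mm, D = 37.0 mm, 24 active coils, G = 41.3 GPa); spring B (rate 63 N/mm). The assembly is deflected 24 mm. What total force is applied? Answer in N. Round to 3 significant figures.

k_A = Gd⁴/(8D³N_a) = (41.3×10³)(3.8⁴)/(8·37.0³·24) = 0.88548 N/mm
Series: 1/k_eq = 1/0.88548 + 1/63 = 1.1452; k_eq = 0.87321 N/mm
F = k_eq·δ = 0.87321·24 = 20.957 N

21.0 N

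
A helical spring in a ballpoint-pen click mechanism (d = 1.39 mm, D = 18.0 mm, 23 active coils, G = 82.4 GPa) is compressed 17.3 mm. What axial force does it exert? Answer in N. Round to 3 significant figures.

k = Gd⁴/(8D³N_a) = (82.4×10³)(1.39⁴)/(8·18.0³·23) = 0.28665 N/mm
F = k·δ = 0.28665 × 17.3 = 4.959 N

4.96 N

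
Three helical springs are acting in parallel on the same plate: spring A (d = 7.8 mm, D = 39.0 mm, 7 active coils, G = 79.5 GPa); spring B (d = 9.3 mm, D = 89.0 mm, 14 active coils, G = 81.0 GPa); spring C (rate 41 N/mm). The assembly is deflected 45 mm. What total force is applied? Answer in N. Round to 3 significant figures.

6180 N

k_A = Gd⁴/(8D³N_a) = (79.5×10³)(7.8⁴)/(8·39.0³·7) = 88.586 N/mm
k_B = Gd⁴/(8D³N_a) = (81.0×10³)(9.3⁴)/(8·89.0³·14) = 7.6741 N/mm
Parallel: k_eq = 88.586 + 7.6741 + 41 = 137.26 N/mm
F = k_eq·δ = 137.26·45 = 6176.7 N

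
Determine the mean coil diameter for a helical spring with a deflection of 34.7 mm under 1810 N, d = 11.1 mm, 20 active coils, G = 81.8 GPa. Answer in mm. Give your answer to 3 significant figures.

53.0 mm

Required rate k = F/δ = 1810/34.7 = 52.161 N/mm
D = (Gd⁴/(8N_a·k))^(1/3) = (81.8×10³·11.1⁴/(8·20·52.161))^(1/3)
  = (148791)^(1/3) = 52.9898 mm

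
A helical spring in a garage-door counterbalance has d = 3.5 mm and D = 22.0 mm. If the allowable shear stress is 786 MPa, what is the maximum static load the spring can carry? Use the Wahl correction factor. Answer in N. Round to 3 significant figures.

485 N

C = D/d = 22.0/3.5 = 6.2857
K_W = (4C−1)/(4C−4) + 0.615/C = 24.143/21.143 + 0.0978 = 1.2397
τ_max = K·8FD/(πd³) → F_max = τ_allow·πd³/(8DK)
F_max = 786·π·3.5³/(8·22.0·1.2397) = 1.0587e+05/218.19 = 485.22 N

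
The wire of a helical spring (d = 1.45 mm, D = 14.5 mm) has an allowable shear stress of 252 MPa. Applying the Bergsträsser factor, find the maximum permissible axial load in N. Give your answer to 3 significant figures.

C = D/d = 14.5/1.45 = 10.0000
K_B = (4C+2)/(4C−3) = 42.000/37.000 = 1.1351
τ_max = K·8FD/(πd³) → F_max = τ_allow·πd³/(8DK)
F_max = 252·π·1.45³/(8·14.5·1.1351) = 2413.5/131.68 = 18.329 N

18.3 N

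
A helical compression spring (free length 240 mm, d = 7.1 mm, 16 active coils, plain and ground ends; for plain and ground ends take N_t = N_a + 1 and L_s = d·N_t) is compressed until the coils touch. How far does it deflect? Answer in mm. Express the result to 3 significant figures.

N_t = 17; L_s = 7.1·17 = 120.7 mm
δ_solid = L₀ − L_s = 240 − 120.7 = 119.3 mm

119 mm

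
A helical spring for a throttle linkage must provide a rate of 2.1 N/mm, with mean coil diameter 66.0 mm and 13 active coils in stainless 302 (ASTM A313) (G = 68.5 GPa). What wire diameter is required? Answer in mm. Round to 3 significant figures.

d = (8D³N_a·k / G)^(1/4) = (8·66.0³·13·2.1 / (68.5×10³))^0.25
  = (916.63)^0.25 = 5.5024 mm

5.50 mm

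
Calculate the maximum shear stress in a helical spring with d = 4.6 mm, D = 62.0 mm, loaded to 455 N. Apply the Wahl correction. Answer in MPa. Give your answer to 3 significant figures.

816 MPa

Spring index C = D/d = 62.0/4.6 = 13.4783
K_W = (4C−1)/(4C−4) + 0.615/C = 52.913/49.913 + 0.0456 = 1.1057
τ₀ = 8FD/(πd³) = 8·455·62.0/(π·4.6³) = 225680/305.79 = 738.02 MPa
τ_max = K·τ₀ = 1.1057 × 738.02 = 816.06 MPa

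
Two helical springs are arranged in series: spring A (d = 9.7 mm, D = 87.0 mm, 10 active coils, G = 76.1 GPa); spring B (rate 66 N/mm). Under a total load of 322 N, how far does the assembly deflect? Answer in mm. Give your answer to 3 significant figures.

30.1 mm

k_A = Gd⁴/(8D³N_a) = (76.1×10³)(9.7⁴)/(8·87.0³·10) = 12.789 N/mm
Series: 1/k_eq = 1/12.789 + 1/66 = 0.093346; k_eq = 10.713 N/mm
δ = F/k_eq = 322/10.713 = 30.057 mm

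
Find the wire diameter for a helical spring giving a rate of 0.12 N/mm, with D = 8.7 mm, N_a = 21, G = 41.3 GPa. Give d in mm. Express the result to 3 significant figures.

0.753 mm

d = (8D³N_a·k / G)^(1/4) = (8·8.7³·21·0.12 / (41.3×10³))^0.25
  = (0.32144)^0.25 = 0.7530 mm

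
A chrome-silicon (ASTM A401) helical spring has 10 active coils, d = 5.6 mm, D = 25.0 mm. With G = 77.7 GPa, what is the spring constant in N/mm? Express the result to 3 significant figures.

61.1 N/mm

k = Gd⁴/(8D³N_a) = (77.7×10³ × 5.6⁴) / (8 × 25.0³ × 10)
  = 7.6414e+07 / 1.25e+06 = 61.131 N/mm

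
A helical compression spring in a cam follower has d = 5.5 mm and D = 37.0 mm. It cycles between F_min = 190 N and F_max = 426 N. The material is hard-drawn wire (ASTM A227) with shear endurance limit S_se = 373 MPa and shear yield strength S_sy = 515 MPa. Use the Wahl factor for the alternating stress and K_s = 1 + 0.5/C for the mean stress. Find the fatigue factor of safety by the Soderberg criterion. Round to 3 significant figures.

1.72

C = D/d = 37.0/5.5 = 6.7273; K_W = (4C−1)/(4C−4)+0.615/C = 1.2224; K_s = 1+0.5/C = 1.0743
F_a = (F_max−F_min)/2 = 118 N; F_m = (F_max+F_min)/2 = 308 N
τ_a = K_W·8F_aD/(πd³) = 1.2224 × 66.825 = 81.684 MPa
τ_m = K_s·8F_mD/(πd³) = 1.0743 × 174.42 = 187.39 MPa
Soderberg: 1/n_f = τ_a/S_se + τ_m/S_sy = 81.684/373 + 187.39/515 = 0.21899 + 0.36386 = 0.58285
n_f = 1/0.58285 = 1.716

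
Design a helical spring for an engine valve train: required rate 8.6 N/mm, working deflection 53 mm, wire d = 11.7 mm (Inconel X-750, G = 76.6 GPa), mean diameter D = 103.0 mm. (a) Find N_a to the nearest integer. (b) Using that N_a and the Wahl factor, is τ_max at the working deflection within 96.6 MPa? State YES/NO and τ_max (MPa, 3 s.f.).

N_a = Gd⁴/(8D³k) = (76.6×10³)(11.7⁴)/(8·103.0³·8.6) = 19.09 → N_a = 19
Actual rate k = Gd⁴/(8D³·19) = 8.6421 N/mm
Working load F = kδ = 8.6421·53 = 458.03 N
C = 103.0/11.7 = 8.8034; K_W = (4C−1)/(4C−4)+0.615/C = 1.1660
τ_max = K_W·8FD/(πd³) = 1.1660·75.009 = 87.458 MPa
τ_max ≤ 96.6 MPa → acceptable

(a) 19 coils; (b) YES, τ_max = 87.5 MPa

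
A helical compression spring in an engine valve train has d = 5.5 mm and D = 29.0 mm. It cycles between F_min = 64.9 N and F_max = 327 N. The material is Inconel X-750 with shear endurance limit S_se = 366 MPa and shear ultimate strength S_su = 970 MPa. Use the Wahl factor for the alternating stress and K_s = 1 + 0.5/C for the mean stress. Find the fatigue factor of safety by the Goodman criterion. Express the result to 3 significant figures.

C = D/d = 29.0/5.5 = 5.2727; K_W = (4C−1)/(4C−4)+0.615/C = 1.2922; K_s = 1+0.5/C = 1.0948
F_a = (F_max−F_min)/2 = 131.05 N; F_m = (F_max+F_min)/2 = 195.95 N
τ_a = K_W·8F_aD/(πd³) = 1.2922 × 58.168 = 75.163 MPa
τ_m = K_s·8F_mD/(πd³) = 1.0948 × 86.975 = 95.223 MPa
Goodman: 1/n_f = τ_a/S_se + τ_m/S_su = 75.163/366 + 95.223/970 = 0.20536 + 0.09817 = 0.30353
n_f = 1/0.30353 = 3.295

3.29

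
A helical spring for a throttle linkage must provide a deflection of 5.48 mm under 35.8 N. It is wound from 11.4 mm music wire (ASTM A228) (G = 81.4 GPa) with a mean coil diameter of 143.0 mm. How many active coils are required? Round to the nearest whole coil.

9

Required rate k = F/δ = 35.8/5.48 = 6.5328 N/mm
N_a = Gd⁴/(8D³k) = (81.4×10³ × 11.4⁴)/(8 × 143.0³ × 6.5328)
    = 1.37481e+09 / 1.52827e+08 = 8.996 → 9 coils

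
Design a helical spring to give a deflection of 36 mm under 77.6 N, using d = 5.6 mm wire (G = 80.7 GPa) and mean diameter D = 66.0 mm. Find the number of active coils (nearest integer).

16

Required rate k = F/δ = 77.6/36 = 2.1556 N/mm
N_a = Gd⁴/(8D³k) = (80.7×10³ × 5.6⁴)/(8 × 66.0³ × 2.1556)
    = 7.93644e+07 / 4.95771e+06 = 16.01 → 16 coils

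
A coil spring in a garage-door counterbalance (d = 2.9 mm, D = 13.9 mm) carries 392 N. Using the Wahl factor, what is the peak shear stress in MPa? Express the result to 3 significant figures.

Spring index C = D/d = 13.9/2.9 = 4.7931
K_W = (4C−1)/(4C−4) + 0.615/C = 18.172/15.172 + 0.1283 = 1.3260
τ₀ = 8FD/(πd³) = 8·392·13.9/(π·2.9³) = 43590.4/76.62 = 568.91 MPa
τ_max = K·τ₀ = 1.3260 × 568.91 = 754.4 MPa

754 MPa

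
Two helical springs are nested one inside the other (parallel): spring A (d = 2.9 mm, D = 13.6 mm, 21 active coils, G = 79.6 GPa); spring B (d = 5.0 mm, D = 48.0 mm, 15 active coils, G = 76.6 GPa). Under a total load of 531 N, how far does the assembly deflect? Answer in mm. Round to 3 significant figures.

k_A = Gd⁴/(8D³N_a) = (79.6×10³)(2.9⁴)/(8·13.6³·21) = 13.322 N/mm
k_B = Gd⁴/(8D³N_a) = (76.6×10³)(5.0⁴)/(8·48.0³·15) = 3.6075 N/mm
Parallel: k_eq = 13.322 + 3.6075 = 16.93 N/mm
δ = F/k_eq = 531/16.93 = 31.365 mm

31.4 mm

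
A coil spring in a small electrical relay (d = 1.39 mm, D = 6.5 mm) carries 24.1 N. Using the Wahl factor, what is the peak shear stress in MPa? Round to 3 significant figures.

Spring index C = D/d = 6.5/1.39 = 4.6763
K_W = (4C−1)/(4C−4) + 0.615/C = 17.705/14.705 + 0.1315 = 1.3355
τ₀ = 8FD/(πd³) = 8·24.1·6.5/(π·1.39³) = 1253.2/8.4371 = 148.53 MPa
τ_max = K·τ₀ = 1.3355 × 148.53 = 198.37 MPa

198 MPa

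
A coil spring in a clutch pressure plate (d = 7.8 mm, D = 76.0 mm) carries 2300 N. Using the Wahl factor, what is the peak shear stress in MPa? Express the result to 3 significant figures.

Spring index C = D/d = 76.0/7.8 = 9.7436
K_W = (4C−1)/(4C−4) + 0.615/C = 37.974/34.974 + 0.0631 = 1.1489
τ₀ = 8FD/(πd³) = 8·2300·76.0/(π·7.8³) = 1.3984e+06/1490.8 = 937.99 MPa
τ_max = K·τ₀ = 1.1489 × 937.99 = 1077.7 MPa

1080 MPa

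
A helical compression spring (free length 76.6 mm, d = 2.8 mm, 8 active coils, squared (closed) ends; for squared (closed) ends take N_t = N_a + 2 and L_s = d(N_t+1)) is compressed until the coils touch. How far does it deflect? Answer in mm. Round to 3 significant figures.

45.8 mm

N_t = 10; L_s = 2.8·11 = 30.8 mm
δ_solid = L₀ − L_s = 76.6 − 30.8 = 45.8 mm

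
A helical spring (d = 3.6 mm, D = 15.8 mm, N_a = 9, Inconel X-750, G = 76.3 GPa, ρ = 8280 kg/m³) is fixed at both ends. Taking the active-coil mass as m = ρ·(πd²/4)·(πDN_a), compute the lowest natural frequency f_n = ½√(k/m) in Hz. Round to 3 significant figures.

k = Gd⁴/(8D³N_a) = (76.3×10³)(3.6⁴)/(8·15.8³·9) = 45.126 N/mm = 45126 N/m
Wire length L = πDN_a = π·15.8·9 = 446.73 mm
m = ρ·(πd²/4)·L = 8280 × 10.179×10⁻⁶ m² × 0.44673 m = 0.037651 kg
f_n = ½√(k/m) = 0.5·√(45126/0.037651) = 0.5·√(1.1985e+06) = 547.39 Hz

547 Hz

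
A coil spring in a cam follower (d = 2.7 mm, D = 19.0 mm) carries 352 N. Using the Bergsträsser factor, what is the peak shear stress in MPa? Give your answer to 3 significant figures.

1040 MPa

Spring index C = D/d = 19.0/2.7 = 7.0370
K_B = (4C+2)/(4C−3) = 30.148/25.148 = 1.1988
τ₀ = 8FD/(πd³) = 8·352·19.0/(π·2.7³) = 53504/61.836 = 865.26 MPa
τ_max = K·τ₀ = 1.1988 × 865.26 = 1037.3 MPa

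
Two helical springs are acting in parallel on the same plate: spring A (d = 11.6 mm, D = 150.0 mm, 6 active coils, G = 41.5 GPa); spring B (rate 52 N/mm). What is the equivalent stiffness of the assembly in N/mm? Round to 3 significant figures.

k_A = Gd⁴/(8D³N_a) = (41.5×10³)(11.6⁴)/(8·150.0³·6) = 4.6384 N/mm
Parallel: k_eq = 4.6384 + 52 = 56.638 N/mm

56.6 N/mm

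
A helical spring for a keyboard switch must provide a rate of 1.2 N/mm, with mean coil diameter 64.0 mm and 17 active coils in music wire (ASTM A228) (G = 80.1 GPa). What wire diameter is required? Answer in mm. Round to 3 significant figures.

4.81 mm

d = (8D³N_a·k / G)^(1/4) = (8·64.0³·17·1.2 / (80.1×10³))^0.25
  = (534.11)^0.25 = 4.8074 mm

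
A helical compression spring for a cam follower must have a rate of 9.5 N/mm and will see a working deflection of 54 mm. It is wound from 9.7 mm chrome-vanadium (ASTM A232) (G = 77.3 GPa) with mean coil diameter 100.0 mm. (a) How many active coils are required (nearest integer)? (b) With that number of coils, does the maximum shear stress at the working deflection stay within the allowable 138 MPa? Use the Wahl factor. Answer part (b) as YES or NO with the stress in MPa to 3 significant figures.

(a) 9 coils; (b) NO, τ_max = 163 MPa

N_a = Gd⁴/(8D³k) = (77.3×10³)(9.7⁴)/(8·100.0³·9.5) = 9.004 → N_a = 9
Actual rate k = Gd⁴/(8D³·9) = 9.5046 N/mm
Working load F = kδ = 9.5046·54 = 513.25 N
C = 100.0/9.7 = 10.3093; K_W = (4C−1)/(4C−4)+0.615/C = 1.1402
τ_max = K_W·8FD/(πd³) = 1.1402·143.2 = 163.28 MPa
τ_max > 138 MPa → exceeds allowable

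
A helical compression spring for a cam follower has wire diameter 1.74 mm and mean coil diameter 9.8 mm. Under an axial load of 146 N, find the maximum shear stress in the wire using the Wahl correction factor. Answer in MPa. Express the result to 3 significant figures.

Spring index C = D/d = 9.8/1.74 = 5.6322
K_W = (4C−1)/(4C−4) + 0.615/C = 21.529/18.529 + 0.1092 = 1.2711
τ₀ = 8FD/(πd³) = 8·146·9.8/(π·1.74³) = 11446.4/16.55 = 691.63 MPa
τ_max = K·τ₀ = 1.2711 × 691.63 = 879.13 MPa

879 MPa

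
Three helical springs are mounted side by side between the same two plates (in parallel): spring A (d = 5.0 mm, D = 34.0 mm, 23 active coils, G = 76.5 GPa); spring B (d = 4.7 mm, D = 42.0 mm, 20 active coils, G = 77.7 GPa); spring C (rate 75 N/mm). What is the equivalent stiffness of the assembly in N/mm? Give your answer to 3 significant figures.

k_A = Gd⁴/(8D³N_a) = (76.5×10³)(5.0⁴)/(8·34.0³·23) = 6.6113 N/mm
k_B = Gd⁴/(8D³N_a) = (77.7×10³)(4.7⁴)/(8·42.0³·20) = 3.1985 N/mm
Parallel: k_eq = 6.6113 + 3.1985 + 75 = 84.81 N/mm

84.8 N/mm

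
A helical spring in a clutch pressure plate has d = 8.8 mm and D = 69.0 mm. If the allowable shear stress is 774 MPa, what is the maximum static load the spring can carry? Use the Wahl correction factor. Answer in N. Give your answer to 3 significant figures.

2530 N

C = D/d = 69.0/8.8 = 7.8409
K_W = (4C−1)/(4C−4) + 0.615/C = 30.364/27.364 + 0.0784 = 1.1881
τ_max = K·8FD/(πd³) → F_max = τ_allow·πd³/(8DK)
F_max = 774·π·8.8³/(8·69.0·1.1881) = 1.6571e+06/655.81 = 2526.7 N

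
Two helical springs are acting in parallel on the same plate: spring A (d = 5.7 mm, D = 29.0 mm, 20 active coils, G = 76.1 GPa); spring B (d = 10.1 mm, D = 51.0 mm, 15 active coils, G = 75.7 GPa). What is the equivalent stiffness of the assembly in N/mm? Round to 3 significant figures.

70.1 N/mm

k_A = Gd⁴/(8D³N_a) = (76.1×10³)(5.7⁴)/(8·29.0³·20) = 20.586 N/mm
k_B = Gd⁴/(8D³N_a) = (75.7×10³)(10.1⁴)/(8·51.0³·15) = 49.487 N/mm
Parallel: k_eq = 20.586 + 49.487 = 70.073 N/mm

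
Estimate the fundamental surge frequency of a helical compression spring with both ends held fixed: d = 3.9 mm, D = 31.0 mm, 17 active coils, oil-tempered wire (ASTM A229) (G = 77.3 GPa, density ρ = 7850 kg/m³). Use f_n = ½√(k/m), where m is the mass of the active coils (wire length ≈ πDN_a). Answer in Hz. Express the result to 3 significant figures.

84.3 Hz

k = Gd⁴/(8D³N_a) = (77.3×10³)(3.9⁴)/(8·31.0³·17) = 4.4138 N/mm = 4413.8 N/m
Wire length L = πDN_a = π·31.0·17 = 1655.6 mm
m = ρ·(πd²/4)·L = 7850 × 11.946×10⁻⁶ m² × 1.6556 m = 0.15526 kg
f_n = ½√(k/m) = 0.5·√(4413.8/0.15526) = 0.5·√(28429) = 84.305 Hz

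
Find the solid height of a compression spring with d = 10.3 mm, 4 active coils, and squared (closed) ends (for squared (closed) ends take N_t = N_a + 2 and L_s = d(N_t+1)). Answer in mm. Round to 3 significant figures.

squared (closed) ends: N_t = N_a + 2 = 4 + 2 = 6
L_s = d·(N_t+1) = 10.3 × 7 = 72.1 mm

72.1 mm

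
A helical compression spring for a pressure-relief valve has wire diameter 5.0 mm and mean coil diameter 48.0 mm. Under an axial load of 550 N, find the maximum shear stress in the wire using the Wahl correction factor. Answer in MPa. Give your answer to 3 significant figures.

619 MPa

Spring index C = D/d = 48.0/5.0 = 9.6000
K_W = (4C−1)/(4C−4) + 0.615/C = 37.400/34.400 + 0.0641 = 1.1513
τ₀ = 8FD/(πd³) = 8·550·48.0/(π·5.0³) = 211200/392.7 = 537.82 MPa
τ_max = K·τ₀ = 1.1513 × 537.82 = 619.17 MPa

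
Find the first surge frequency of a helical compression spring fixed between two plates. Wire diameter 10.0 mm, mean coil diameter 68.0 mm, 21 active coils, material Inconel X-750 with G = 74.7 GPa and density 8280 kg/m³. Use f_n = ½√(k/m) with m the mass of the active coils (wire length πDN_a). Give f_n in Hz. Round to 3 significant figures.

k = Gd⁴/(8D³N_a) = (74.7×10³)(10.0⁴)/(8·68.0³·21) = 14.141 N/mm = 14141 N/m
Wire length L = πDN_a = π·68.0·21 = 4486.2 mm
m = ρ·(πd²/4)·L = 8280 × 78.54×10⁻⁶ m² × 4.4862 m = 2.9174 kg
f_n = ½√(k/m) = 0.5·√(14141/2.9174) = 0.5·√(4847.1) = 34.811 Hz

34.8 Hz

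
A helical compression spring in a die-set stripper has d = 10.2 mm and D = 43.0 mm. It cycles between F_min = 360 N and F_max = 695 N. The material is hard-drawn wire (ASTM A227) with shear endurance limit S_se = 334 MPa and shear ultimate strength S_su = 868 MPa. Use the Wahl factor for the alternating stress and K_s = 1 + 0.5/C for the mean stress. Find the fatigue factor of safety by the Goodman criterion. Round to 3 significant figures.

C = D/d = 43.0/10.2 = 4.2157; K_W = (4C−1)/(4C−4)+0.615/C = 1.3791; K_s = 1+0.5/C = 1.1186
F_a = (F_max−F_min)/2 = 167.5 N; F_m = (F_max+F_min)/2 = 527.5 N
τ_a = K_W·8F_aD/(πd³) = 1.3791 × 17.283 = 23.835 MPa
τ_m = K_s·8F_mD/(πd³) = 1.1186 × 54.429 = 60.885 MPa
Goodman: 1/n_f = τ_a/S_se + τ_m/S_su = 23.835/334 + 60.885/868 = 0.07136 + 0.07014 = 0.14151
n_f = 1/0.14151 = 7.067

7.07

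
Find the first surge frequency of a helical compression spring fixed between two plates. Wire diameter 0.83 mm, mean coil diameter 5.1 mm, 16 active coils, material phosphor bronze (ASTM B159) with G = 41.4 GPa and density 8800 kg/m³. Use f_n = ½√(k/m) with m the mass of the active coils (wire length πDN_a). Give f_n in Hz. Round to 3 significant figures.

k = Gd⁴/(8D³N_a) = (41.4×10³)(0.83⁴)/(8·5.1³·16) = 1.1572 N/mm = 1157.2 N/m
Wire length L = πDN_a = π·5.1·16 = 256.35 mm
m = ρ·(πd²/4)·L = 8800 × 0.54106×10⁻⁶ m² × 0.25635 m = 0.0012206 kg
f_n = ½√(k/m) = 0.5·√(1157.2/0.0012206) = 0.5·√(9.4803e+05) = 486.83 Hz

487 Hz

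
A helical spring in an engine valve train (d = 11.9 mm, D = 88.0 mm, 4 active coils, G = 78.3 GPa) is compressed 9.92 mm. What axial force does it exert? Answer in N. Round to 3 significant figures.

714 N

k = Gd⁴/(8D³N_a) = (78.3×10³)(11.9⁴)/(8·88.0³·4) = 72.003 N/mm
F = k·δ = 72.003 × 9.92 = 714.27 N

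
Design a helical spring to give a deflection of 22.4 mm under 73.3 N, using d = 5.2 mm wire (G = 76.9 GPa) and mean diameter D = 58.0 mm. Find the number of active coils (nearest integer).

Required rate k = F/δ = 73.3/22.4 = 3.2723 N/mm
N_a = Gd⁴/(8D³k) = (76.9×10³ × 5.2⁴)/(8 × 58.0³ × 3.2723)
    = 5.62263e+07 / 5.10775e+06 = 11.01 → 11 coils

11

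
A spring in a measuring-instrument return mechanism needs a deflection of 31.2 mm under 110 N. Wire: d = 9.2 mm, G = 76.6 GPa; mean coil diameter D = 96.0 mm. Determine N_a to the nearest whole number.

Required rate k = F/δ = 110/31.2 = 3.5256 N/mm
N_a = Gd⁴/(8D³k) = (76.6×10³ × 9.2⁴)/(8 × 96.0³ × 3.5256)
    = 5.48757e+08 / 2.49541e+07 = 21.99 → 22 coils

22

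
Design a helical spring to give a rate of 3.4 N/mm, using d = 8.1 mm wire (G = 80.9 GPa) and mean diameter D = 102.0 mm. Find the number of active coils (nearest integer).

12

N_a = Gd⁴/(8D³k) = (80.9×10³ × 8.1⁴)/(8 × 102.0³ × 3.4)
    = 3.48248e+08 / 2.88649e+07 = 12.06 → 12 coils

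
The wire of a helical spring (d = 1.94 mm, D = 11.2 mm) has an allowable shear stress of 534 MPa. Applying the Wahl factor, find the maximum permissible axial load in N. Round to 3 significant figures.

C = D/d = 11.2/1.94 = 5.7732
K_W = (4C−1)/(4C−4) + 0.615/C = 22.093/19.093 + 0.1065 = 1.2637
τ_max = K·8FD/(πd³) → F_max = τ_allow·πd³/(8DK)
F_max = 534·π·1.94³/(8·11.2·1.2637) = 12249/113.22 = 108.18 N

108 N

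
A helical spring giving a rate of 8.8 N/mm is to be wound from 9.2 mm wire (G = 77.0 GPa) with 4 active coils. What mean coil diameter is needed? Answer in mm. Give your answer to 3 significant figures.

125 mm

D = (Gd⁴/(8N_a·k))^(1/3) = (77.0×10³·9.2⁴/(8·4·8.8))^(1/3)
  = (1.95889e+06)^(1/3) = 125.1228 mm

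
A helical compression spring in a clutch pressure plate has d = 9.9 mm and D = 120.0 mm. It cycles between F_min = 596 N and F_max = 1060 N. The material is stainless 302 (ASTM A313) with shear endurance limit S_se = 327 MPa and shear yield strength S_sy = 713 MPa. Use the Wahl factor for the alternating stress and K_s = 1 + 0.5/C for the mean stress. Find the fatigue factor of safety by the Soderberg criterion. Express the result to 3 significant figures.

1.59

C = D/d = 120.0/9.9 = 12.1212; K_W = (4C−1)/(4C−4)+0.615/C = 1.1182; K_s = 1+0.5/C = 1.0413
F_a = (F_max−F_min)/2 = 232 N; F_m = (F_max+F_min)/2 = 828 N
τ_a = K_W·8F_aD/(πd³) = 1.1182 × 73.064 = 81.698 MPa
τ_m = K_s·8F_mD/(πd³) = 1.0413 × 260.76 = 271.52 MPa
Soderberg: 1/n_f = τ_a/S_se + τ_m/S_sy = 81.698/327 + 271.52/713 = 0.24984 + 0.38081 = 0.63066
n_f = 1/0.63066 = 1.586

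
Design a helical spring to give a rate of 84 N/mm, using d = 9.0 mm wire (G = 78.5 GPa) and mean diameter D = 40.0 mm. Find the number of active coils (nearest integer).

12

N_a = Gd⁴/(8D³k) = (78.5×10³ × 9.0⁴)/(8 × 40.0³ × 84)
    = 5.15038e+08 / 4.3008e+07 = 11.98 → 12 coils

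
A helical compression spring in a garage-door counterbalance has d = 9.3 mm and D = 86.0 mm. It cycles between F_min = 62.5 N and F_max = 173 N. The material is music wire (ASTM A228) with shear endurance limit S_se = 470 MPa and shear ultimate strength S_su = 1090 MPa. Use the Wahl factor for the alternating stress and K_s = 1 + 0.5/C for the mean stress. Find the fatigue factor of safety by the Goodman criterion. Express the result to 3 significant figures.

C = D/d = 86.0/9.3 = 9.2473; K_W = (4C−1)/(4C−4)+0.615/C = 1.1574; K_s = 1+0.5/C = 1.0541
F_a = (F_max−F_min)/2 = 55.25 N; F_m = (F_max+F_min)/2 = 117.75 N
τ_a = K_W·8F_aD/(πd³) = 1.1574 × 15.043 = 17.411 MPa
τ_m = K_s·8F_mD/(πd³) = 1.0541 × 32.059 = 33.792 MPa
Goodman: 1/n_f = τ_a/S_se + τ_m/S_su = 17.411/470 + 33.792/1090 = 0.03704 + 0.03100 = 0.068047
n_f = 1/0.068047 = 14.7

14.7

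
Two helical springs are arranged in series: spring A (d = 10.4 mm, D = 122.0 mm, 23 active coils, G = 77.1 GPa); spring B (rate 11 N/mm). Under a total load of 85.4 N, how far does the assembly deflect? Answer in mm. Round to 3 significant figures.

39.4 mm

k_A = Gd⁴/(8D³N_a) = (77.1×10³)(10.4⁴)/(8·122.0³·23) = 2.6995 N/mm
Series: 1/k_eq = 1/2.6995 + 1/11 = 0.46134; k_eq = 2.1676 N/mm
δ = F/k_eq = 85.4/2.1676 = 39.399 mm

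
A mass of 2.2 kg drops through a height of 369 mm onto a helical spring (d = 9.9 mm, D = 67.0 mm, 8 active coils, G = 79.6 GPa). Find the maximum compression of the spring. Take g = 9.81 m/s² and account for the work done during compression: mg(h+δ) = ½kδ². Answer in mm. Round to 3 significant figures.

20.6 mm

k = Gd⁴/(8D³N_a) = (79.6×10³)(9.9⁴)/(8·67.0³·8) = 39.724 N/mm
W = mg = 2.2 × 9.81 = 21.582 N
½kδ² − Wδ − Wh = 0 → δ = (W + √(W² + 2kWh))/k
δ = (21.582 + √(465.78 + 632700))/39.724 = (21.582 + 795.72)/39.724 = 20.575 mm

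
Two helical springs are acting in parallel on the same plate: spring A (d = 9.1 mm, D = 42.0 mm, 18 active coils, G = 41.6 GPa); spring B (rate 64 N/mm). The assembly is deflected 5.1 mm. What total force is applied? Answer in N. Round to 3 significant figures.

463 N

k_A = Gd⁴/(8D³N_a) = (41.6×10³)(9.1⁴)/(8·42.0³·18) = 26.739 N/mm
Parallel: k_eq = 26.739 + 64 = 90.739 N/mm
F = k_eq·δ = 90.739·5.1 = 462.77 N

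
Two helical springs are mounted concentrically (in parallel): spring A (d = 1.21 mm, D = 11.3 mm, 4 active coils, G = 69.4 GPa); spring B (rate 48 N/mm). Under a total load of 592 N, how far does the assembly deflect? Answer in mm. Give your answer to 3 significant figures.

11.6 mm

k_A = Gd⁴/(8D³N_a) = (69.4×10³)(1.21⁴)/(8·11.3³·4) = 3.2219 N/mm
Parallel: k_eq = 3.2219 + 48 = 51.222 N/mm
δ = F/k_eq = 592/51.222 = 11.558 mm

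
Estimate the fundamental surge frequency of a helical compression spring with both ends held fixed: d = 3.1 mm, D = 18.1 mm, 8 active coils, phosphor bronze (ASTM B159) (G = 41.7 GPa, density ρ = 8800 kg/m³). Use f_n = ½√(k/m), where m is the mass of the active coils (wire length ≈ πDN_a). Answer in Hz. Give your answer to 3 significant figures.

290 Hz

k = Gd⁴/(8D³N_a) = (41.7×10³)(3.1⁴)/(8·18.1³·8) = 10.148 N/mm = 10148 N/m
Wire length L = πDN_a = π·18.1·8 = 454.9 mm
m = ρ·(πd²/4)·L = 8800 × 7.5477×10⁻⁶ m² × 0.4549 m = 0.030214 kg
f_n = ½√(k/m) = 0.5·√(10148/0.030214) = 0.5·√(3.3586e+05) = 289.77 Hz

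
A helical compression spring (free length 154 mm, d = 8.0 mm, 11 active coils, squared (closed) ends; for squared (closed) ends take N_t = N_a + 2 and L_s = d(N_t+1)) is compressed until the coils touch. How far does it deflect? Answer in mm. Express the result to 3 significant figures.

42.0 mm

N_t = 13; L_s = 8.0·14 = 112 mm
δ_solid = L₀ − L_s = 154 − 112 = 42 mm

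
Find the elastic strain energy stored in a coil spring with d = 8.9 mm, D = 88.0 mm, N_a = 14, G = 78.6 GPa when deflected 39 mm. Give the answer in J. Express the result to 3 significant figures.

4.91 J

k = Gd⁴/(8D³N_a) = (78.6×10³)(8.9⁴)/(8·88.0³·14) = 6.4612 N/mm
U = ½kδ² = 0.5 × 6.4612 × 39² = 4913.8 N·mm = 4.9138 J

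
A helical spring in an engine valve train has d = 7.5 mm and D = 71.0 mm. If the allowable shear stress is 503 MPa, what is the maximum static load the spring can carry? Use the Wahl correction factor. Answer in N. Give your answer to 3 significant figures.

1020 N

C = D/d = 71.0/7.5 = 9.4667
K_W = (4C−1)/(4C−4) + 0.615/C = 36.867/33.867 + 0.0650 = 1.1535
τ_max = K·8FD/(πd³) → F_max = τ_allow·πd³/(8DK)
F_max = 503·π·7.5³/(8·71.0·1.1535) = 6.6666e+05/655.21 = 1017.5 N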